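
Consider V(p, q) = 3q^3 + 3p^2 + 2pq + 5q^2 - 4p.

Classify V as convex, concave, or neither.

The term 3q^3 is cubic, so the Hessian is not constant.
∂²V/∂q² = 18q + 10, which takes both signs as q varies (negative for sufficiently negative q). A diagonal entry of the Hessian changing sign means the Hessian is neither positive- nor negative-semidefinite on all of R^2.

neither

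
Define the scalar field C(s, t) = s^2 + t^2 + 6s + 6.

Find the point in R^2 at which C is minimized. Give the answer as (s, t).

C(s,t) separates as P(s) + Q(t) + 6, so its minimum is min P + min Q + 6.
P'(s) = 2s + 6 vanishes at s ∈ {-3}; Q'(t) = 2t vanishes at t ∈ {0}.
Local minima of P (where P''>0): P(-3)=-9. Local minima of Q: Q(0)=0.
So the global minimum of C is P(-3) + Q(0) + 6 = -9 + 0 + 6 = -3, attained at (-3, 0).

(-3, 0)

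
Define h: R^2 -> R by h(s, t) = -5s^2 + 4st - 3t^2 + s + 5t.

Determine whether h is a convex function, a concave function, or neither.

concave

h is quadratic, so its Hessian is the constant matrix H = [[-10, 4], [4, -6]].
det(H) = 44, tr(H) = -16.
det(H) > 0 and tr(H) < 0, so H is negative definite everywhere: concave.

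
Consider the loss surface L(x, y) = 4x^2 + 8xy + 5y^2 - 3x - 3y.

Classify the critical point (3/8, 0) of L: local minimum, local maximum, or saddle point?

local minimum

The Hessian of L is constant: H = [[8, 8], [8, 10]].
det(H) = 8·10 − 8² = 16.
det(H) > 0 and tr(H) = 18 > 0, so H is positive definite and the point is a local minimum.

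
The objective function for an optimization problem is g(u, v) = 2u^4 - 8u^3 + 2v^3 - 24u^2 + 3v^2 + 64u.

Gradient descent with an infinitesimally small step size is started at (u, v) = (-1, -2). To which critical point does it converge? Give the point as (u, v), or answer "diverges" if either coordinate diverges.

g is separable, so gradient descent decouples: u follows -∂g/∂u, v follows -∂g/∂v.
∂g/∂u = 8(u - 4)(u - 1)(u + 2); at u=-1 this is 80, so u decreases.
∂g/∂v = 6v(v + 1); at v=-2 this is 12, so v decreases.
The v-coordinate has no critical point in that direction and runs off to infinity.

diverges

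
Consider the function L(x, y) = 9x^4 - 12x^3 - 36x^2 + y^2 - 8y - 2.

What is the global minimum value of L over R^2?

-114

L(x,y) separates as P(x) + Q(y) − 2, so its minimum is min P + min Q − 2.
P'(x) = 36x(x - 2)(x + 1) vanishes at x ∈ {-1, 0, 2}; Q'(y) = 2y - 8 vanishes at y ∈ {4}.
Local minima of P (where P''>0): P(-1)=-15, P(2)=-96. Local minima of Q: Q(4)=-16.
So the global minimum of L is P(2) + Q(4) − 2 = -96 − 16 − 2 = -114, attained at (2, 4).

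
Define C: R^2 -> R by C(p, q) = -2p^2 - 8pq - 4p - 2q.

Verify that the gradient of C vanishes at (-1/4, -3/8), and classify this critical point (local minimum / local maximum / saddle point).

∇C = (-4p - 8q - 4, -8p - 2); substituting (-1/4, -3/8) gives ∇C = (0, 0), so (-1/4, -3/8) is indeed a critical point.
The Hessian of C is constant: H = [[-4, -8], [-8, 0]].
det(H) = (-4)·0 − (-8)² = -64.
Since det(H) < 0, H is indefinite and the critical point is a saddle point.

saddle point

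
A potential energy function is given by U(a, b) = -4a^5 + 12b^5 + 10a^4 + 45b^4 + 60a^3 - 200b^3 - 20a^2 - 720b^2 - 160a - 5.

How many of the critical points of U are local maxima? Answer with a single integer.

U separates as a function of a plus a function of b, so ∇U=0 decouples.
∂U/∂a = -20(a - 4)(a - 1)(a + 1)(a + 2) = 0 at a ∈ {-2, -1, 1, 4}; ∂U/∂b = 60b(b - 3)(b + 2)(b + 4) = 0 at b ∈ {-4, -2, 0, 3}.
The Hessian is diagonal: diag(U_aa, U_bb). Second derivatives: U_aa(-2)=360, U_aa(-1)=-200, U_aa(1)=360, U_aa(4)=-1800; U_bb(-4)=-3360, U_bb(-2)=1200, U_bb(0)=-1440, U_bb(3)=6300.
Local maxima occur where both diagonal entries negative: (-1, -4), (-1, 0), (4, -4), (4, 0). Count: 4.

4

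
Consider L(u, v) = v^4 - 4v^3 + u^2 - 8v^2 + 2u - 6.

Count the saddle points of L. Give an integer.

L separates as a function of u plus a function of v, so ∇L=0 decouples.
∂L/∂u = 2(u + 1) = 0 at u ∈ {-1}; ∂L/∂v = 4v(v - 4)(v + 1) = 0 at v ∈ {-1, 0, 4}.
The Hessian is diagonal: diag(L_uu, L_vv). Second derivatives: L_uu(-1)=2; L_vv(-1)=20, L_vv(0)=-16, L_vv(4)=80.
Saddle points occur where the two diagonal entries have opposite signs: (-1, 0). Count: 1.

1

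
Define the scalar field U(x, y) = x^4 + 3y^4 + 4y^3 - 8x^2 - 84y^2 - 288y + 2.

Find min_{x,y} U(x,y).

U(x,y) separates as P(x) + Q(y) + 2, so its minimum is min P + min Q + 2.
P'(x) = 4x(x - 2)(x + 2) vanishes at x ∈ {-2, 0, 2}; Q'(y) = 12(y - 4)(y + 2)(y + 3) vanishes at y ∈ {-3, -2, 4}.
Local minima of P (where P''>0): P(-2)=-16, P(2)=-16. Local minima of Q: Q(-3)=243, Q(4)=-1472.
So the global minimum of U is P(-2) + Q(4) + 2 = -16 − 1472 + 2 = -1486, attained at (-2, 4).

-1486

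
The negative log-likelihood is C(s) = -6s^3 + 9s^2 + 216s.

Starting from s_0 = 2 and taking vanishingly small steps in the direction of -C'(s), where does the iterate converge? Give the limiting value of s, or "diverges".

-3

C'(s) = -18(s - 4)(s + 3), so C'(2) = 180.
Gradient descent moves in the -C' direction, i.e. s is decreasing.
The nearest critical point in that direction is s = -3, where C'' = 126 > 0 (a local minimum). The iterate converges there.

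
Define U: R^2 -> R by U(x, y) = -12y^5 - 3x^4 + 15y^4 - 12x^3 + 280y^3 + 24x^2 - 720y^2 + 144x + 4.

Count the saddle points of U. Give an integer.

6

U separates as a function of x plus a function of y, so ∇U=0 decouples.
∂U/∂x = -12(x - 2)(x + 2)(x + 3) = 0 at x ∈ {-3, -2, 2}; ∂U/∂y = -60y(y - 3)(y - 2)(y + 4) = 0 at y ∈ {-4, 0, 2, 3}.
The Hessian is diagonal: diag(U_xx, U_yy). Second derivatives: U_xx(-3)=-60, U_xx(-2)=48, U_xx(2)=-240; U_yy(-4)=10080, U_yy(0)=-1440, U_yy(2)=720, U_yy(3)=-1260.
Saddle points occur where the two diagonal entries have opposite signs: (-3, -4), (-3, 2), (-2, 0), (-2, 3), (2, -4), (2, 2). Count: 6.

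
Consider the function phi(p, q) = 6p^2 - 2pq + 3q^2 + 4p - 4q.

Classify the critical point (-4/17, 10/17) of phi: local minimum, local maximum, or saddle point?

The Hessian of phi is constant: H = [[12, -2], [-2, 6]].
det(H) = 12·6 − (-2)² = 68.
det(H) > 0 and tr(H) = 18 > 0, so H is positive definite and the point is a local minimum.

local minimum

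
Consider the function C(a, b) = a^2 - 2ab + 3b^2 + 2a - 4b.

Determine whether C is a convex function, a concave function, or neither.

convex

C is quadratic, so its Hessian is the constant matrix H = [[2, -2], [-2, 6]].
det(H) = 8, tr(H) = 8.
det(H) > 0 and tr(H) > 0, so H is positive definite everywhere: convex.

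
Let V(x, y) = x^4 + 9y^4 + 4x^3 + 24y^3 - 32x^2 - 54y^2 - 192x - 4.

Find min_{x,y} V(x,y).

-1177

V(x,y) separates as P(x) + Q(y) − 4, so its minimum is min P + min Q − 4.
P'(x) = 4(x - 4)(x + 3)(x + 4) vanishes at x ∈ {-4, -3, 4}; Q'(y) = 36y(y - 1)(y + 3) vanishes at y ∈ {-3, 0, 1}.
Local minima of P (where P''>0): P(-4)=256, P(4)=-768. Local minima of Q: Q(-3)=-405, Q(1)=-21.
So the global minimum of V is P(4) + Q(-3) − 4 = -768 − 405 − 4 = -1177, attained at (4, -3).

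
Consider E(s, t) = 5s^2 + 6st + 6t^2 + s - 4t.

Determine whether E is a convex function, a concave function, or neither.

E is quadratic, so its Hessian is the constant matrix H = [[10, 6], [6, 12]].
det(H) = 84, tr(H) = 22.
det(H) > 0 and tr(H) > 0, so H is positive definite everywhere: convex.

convex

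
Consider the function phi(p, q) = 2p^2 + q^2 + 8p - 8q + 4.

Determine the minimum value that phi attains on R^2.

-20

phi(p,q) separates as A(p) + B(q) + 4, so its minimum is min A + min B + 4.
A'(p) = 4p + 8 vanishes at p ∈ {-2}; B'(q) = 2q - 8 vanishes at q ∈ {4}.
Local minima of A (where A''>0): A(-2)=-8. Local minima of B: B(4)=-16.
So the global minimum of phi is A(-2) + B(4) + 4 = -8 − 16 + 4 = -20, attained at (-2, 4).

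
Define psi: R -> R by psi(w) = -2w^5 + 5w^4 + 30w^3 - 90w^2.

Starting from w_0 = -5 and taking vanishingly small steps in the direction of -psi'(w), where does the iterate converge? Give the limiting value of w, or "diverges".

psi'(w) = -10w(w - 3)(w - 2)(w + 3), so psi'(-5) = -5600.
Gradient descent moves in the -psi' direction, i.e. w is increasing.
The nearest critical point in that direction is w = -3, where psi'' = 900 > 0 (a local minimum). The iterate converges there.

-3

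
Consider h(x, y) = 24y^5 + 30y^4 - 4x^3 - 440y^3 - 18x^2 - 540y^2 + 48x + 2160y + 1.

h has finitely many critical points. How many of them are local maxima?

h separates as a function of x plus a function of y, so ∇h=0 decouples.
∂h/∂x = -12(x - 1)(x + 4) = 0 at x ∈ {-4, 1}; ∂h/∂y = 120(y - 3)(y - 1)(y + 2)(y + 3) = 0 at y ∈ {-3, -2, 1, 3}.
The Hessian is diagonal: diag(h_xx, h_yy). Second derivatives: h_xx(-4)=60, h_xx(1)=-60; h_yy(-3)=-2880, h_yy(-2)=1800, h_yy(1)=-2880, h_yy(3)=7200.
Local maxima occur where both diagonal entries negative: (1, -3), (1, 1). Count: 2.

2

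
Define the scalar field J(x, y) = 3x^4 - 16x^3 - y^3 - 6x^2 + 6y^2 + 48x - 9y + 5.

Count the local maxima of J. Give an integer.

1

J separates as a function of x plus a function of y, so ∇J=0 decouples.
∂J/∂x = 12(x - 4)(x - 1)(x + 1) = 0 at x ∈ {-1, 1, 4}; ∂J/∂y = -3(y - 3)(y - 1) = 0 at y ∈ {1, 3}.
The Hessian is diagonal: diag(J_xx, J_yy). Second derivatives: J_xx(-1)=120, J_xx(1)=-72, J_xx(4)=180; J_yy(1)=6, J_yy(3)=-6.
Local maxima occur where both diagonal entries negative: (1, 3). Count: 1.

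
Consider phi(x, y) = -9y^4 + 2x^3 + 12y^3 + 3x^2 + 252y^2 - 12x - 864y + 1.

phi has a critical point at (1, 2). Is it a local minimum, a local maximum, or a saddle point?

The mixed partial ∂²phi/∂x∂y is 0, so the Hessian at any point is diag(phi_xx, phi_yy) = diag(6(2x + 1), 36(-3y^2 + 2y + 14)).
At (1, 2): H = diag(18, 216).
Both eigenvalues are positive, so H is positive definite: a local minimum.

local minimum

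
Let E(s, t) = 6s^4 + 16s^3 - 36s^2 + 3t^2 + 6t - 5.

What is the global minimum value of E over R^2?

-278

E(s,t) separates as P(s) + Q(t) − 5, so its minimum is min P + min Q − 5.
P'(s) = 24s(s - 1)(s + 3) vanishes at s ∈ {-3, 0, 1}; Q'(t) = 6(t + 1) vanishes at t ∈ {-1}.
Local minima of P (where P''>0): P(-3)=-270, P(1)=-14. Local minima of Q: Q(-1)=-3.
So the global minimum of E is P(-3) + Q(-1) − 5 = -270 − 3 − 5 = -278, attained at (-3, -1).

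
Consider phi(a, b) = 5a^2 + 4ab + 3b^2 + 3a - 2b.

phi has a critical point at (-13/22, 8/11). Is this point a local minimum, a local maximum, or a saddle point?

The Hessian of phi is constant: H = [[10, 4], [4, 6]].
det(H) = 10·6 − 4² = 44.
det(H) > 0 and tr(H) = 16 > 0, so H is positive definite and the point is a local minimum.

local minimum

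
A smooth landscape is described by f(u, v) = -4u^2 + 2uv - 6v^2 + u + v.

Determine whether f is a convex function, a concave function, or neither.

concave

f is quadratic, so its Hessian is the constant matrix H = [[-8, 2], [2, -12]].
det(H) = 92, tr(H) = -20.
det(H) > 0 and tr(H) < 0, so H is negative definite everywhere: concave.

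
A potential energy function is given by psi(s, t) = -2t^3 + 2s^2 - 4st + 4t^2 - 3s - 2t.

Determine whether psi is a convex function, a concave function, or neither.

neither

The term -2t^3 is cubic, so the Hessian is not constant.
∂²psi/∂t² = -12t + 8, which takes both signs as t varies (negative for sufficiently large t). A diagonal entry of the Hessian changing sign means the Hessian is neither positive- nor negative-semidefinite on all of R^2.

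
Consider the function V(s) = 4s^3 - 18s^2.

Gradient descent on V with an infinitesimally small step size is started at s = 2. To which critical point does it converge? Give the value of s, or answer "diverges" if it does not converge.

3

V'(s) = 12s(s - 3), so V'(2) = -24.
Gradient descent moves in the -V' direction, i.e. s is increasing.
The nearest critical point in that direction is s = 3, where V'' = 36 > 0 (a local minimum). The iterate converges there.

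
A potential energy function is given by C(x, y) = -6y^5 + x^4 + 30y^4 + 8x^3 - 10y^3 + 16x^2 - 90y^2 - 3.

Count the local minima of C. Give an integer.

C separates as a function of x plus a function of y, so ∇C=0 decouples.
∂C/∂x = 4x(x + 2)(x + 4) = 0 at x ∈ {-4, -2, 0}; ∂C/∂y = -30y(y - 3)(y - 2)(y + 1) = 0 at y ∈ {-1, 0, 2, 3}.
The Hessian is diagonal: diag(C_xx, C_yy). Second derivatives: C_xx(-4)=32, C_xx(-2)=-16, C_xx(0)=32; C_yy(-1)=360, C_yy(0)=-180, C_yy(2)=180, C_yy(3)=-360.
Local minima occur where both diagonal entries positive: (-4, -1), (-4, 2), (0, -1), (0, 2). Count: 4.

4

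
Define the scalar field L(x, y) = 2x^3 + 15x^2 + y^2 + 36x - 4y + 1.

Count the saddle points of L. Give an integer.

L separates as a function of x plus a function of y, so ∇L=0 decouples.
∂L/∂x = 6(x + 2)(x + 3) = 0 at x ∈ {-3, -2}; ∂L/∂y = 2(y - 2) = 0 at y ∈ {2}.
The Hessian is diagonal: diag(L_xx, L_yy). Second derivatives: L_xx(-3)=-6, L_xx(-2)=6; L_yy(2)=2.
Saddle points occur where the two diagonal entries have opposite signs: (-3, 2). Count: 1.

1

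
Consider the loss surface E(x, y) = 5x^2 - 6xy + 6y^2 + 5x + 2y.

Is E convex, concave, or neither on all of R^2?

E is quadratic, so its Hessian is the constant matrix H = [[10, -6], [-6, 12]].
det(H) = 84, tr(H) = 22.
det(H) > 0 and tr(H) > 0, so H is positive definite everywhere: convex.

convex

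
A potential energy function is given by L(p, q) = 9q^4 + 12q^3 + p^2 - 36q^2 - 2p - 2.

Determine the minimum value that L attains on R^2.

L(p,q) separates as A(p) + B(q) − 2, so its minimum is min A + min B − 2.
A'(p) = 2p - 2 vanishes at p ∈ {1}; B'(q) = 36q(q - 1)(q + 2) vanishes at q ∈ {-2, 0, 1}.
Local minima of A (where A''>0): A(1)=-1. Local minima of B: B(-2)=-96, B(1)=-15.
So the global minimum of L is A(1) + B(-2) − 2 = -1 − 96 − 2 = -99, attained at (1, -2).

-99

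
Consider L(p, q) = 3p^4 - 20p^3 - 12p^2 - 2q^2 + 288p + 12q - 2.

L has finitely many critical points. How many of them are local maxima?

1

L separates as a function of p plus a function of q, so ∇L=0 decouples.
∂L/∂p = 12(p - 4)(p - 3)(p + 2) = 0 at p ∈ {-2, 3, 4}; ∂L/∂q = -4(q - 3) = 0 at q ∈ {3}.
The Hessian is diagonal: diag(L_pp, L_qq). Second derivatives: L_pp(-2)=360, L_pp(3)=-60, L_pp(4)=72; L_qq(3)=-4.
Local maxima occur where both diagonal entries negative: (3, 3). Count: 1.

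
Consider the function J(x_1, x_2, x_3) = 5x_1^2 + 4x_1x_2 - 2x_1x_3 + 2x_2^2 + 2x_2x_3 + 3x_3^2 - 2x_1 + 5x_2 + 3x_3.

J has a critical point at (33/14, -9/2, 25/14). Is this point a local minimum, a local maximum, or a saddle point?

local minimum

The Hessian is constant: H = [[10, 4, -2], [4, 4, 2], [-2, 2, 6]].
Leading principal minors: Δ₁ = 10, Δ₂ = 24, Δ₃ = 56.
All leading minors are positive, so H is positive definite: a local minimum.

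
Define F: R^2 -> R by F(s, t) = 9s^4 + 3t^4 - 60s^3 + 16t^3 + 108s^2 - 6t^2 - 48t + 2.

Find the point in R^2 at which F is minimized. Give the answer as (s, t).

F(s,t) separates as P(s) + Q(t) + 2, so its minimum is min P + min Q + 2.
P'(s) = 36s(s - 3)(s - 2) vanishes at s ∈ {0, 2, 3}; Q'(t) = 12(t - 1)(t + 1)(t + 4) vanishes at t ∈ {-4, -1, 1}.
Local minima of P (where P''>0): P(0)=0, P(3)=81. Local minima of Q: Q(-4)=-160, Q(1)=-35.
So the global minimum of F is P(0) + Q(-4) + 2 = 0 − 160 + 2 = -158, attained at (0, -4).

(0, -4)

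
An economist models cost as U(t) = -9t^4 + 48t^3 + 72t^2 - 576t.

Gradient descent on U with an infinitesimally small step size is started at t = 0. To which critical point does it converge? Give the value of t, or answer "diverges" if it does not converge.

2

U'(t) = -36(t - 4)(t - 2)(t + 2), so U'(0) = -576.
Gradient descent moves in the -U' direction, i.e. t is increasing.
The nearest critical point in that direction is t = 2, where U'' = 288 > 0 (a local minimum). The iterate converges there.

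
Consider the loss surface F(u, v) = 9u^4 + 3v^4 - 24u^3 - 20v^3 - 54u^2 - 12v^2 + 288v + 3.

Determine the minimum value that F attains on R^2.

F(u,v) separates as P(u) + Q(v) + 3, so its minimum is min P + min Q + 3.
P'(u) = 36u(u - 3)(u + 1) vanishes at u ∈ {-1, 0, 3}; Q'(v) = 12(v - 4)(v - 3)(v + 2) vanishes at v ∈ {-2, 3, 4}.
Local minima of P (where P''>0): P(-1)=-21, P(3)=-405. Local minima of Q: Q(-2)=-416, Q(4)=448.
So the global minimum of F is P(3) + Q(-2) + 3 = -405 − 416 + 3 = -818, attained at (3, -2).

-818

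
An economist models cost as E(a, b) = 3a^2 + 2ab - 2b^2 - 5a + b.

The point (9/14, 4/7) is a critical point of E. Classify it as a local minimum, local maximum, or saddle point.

saddle point

The Hessian of E is constant: H = [[6, 2], [2, -4]].
det(H) = 6·(-4) − 2² = -28.
Since det(H) < 0, H is indefinite and the critical point is a saddle point.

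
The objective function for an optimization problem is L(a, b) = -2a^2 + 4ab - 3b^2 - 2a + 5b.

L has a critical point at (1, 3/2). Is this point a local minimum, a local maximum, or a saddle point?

The Hessian of L is constant: H = [[-4, 4], [4, -6]].
det(H) = (-4)·(-6) − 4² = 8.
det(H) > 0 and tr(H) = -10 < 0, so H is negative definite and the point is a local maximum.

local maximum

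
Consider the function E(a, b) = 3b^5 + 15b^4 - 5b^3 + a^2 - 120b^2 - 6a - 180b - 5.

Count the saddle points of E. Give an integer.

E separates as a function of a plus a function of b, so ∇E=0 decouples.
∂E/∂a = 2(a - 3) = 0 at a ∈ {3}; ∂E/∂b = 15(b - 2)(b + 1)(b + 2)(b + 3) = 0 at b ∈ {-3, -2, -1, 2}.
The Hessian is diagonal: diag(E_aa, E_bb). Second derivatives: E_aa(3)=2; E_bb(-3)=-150, E_bb(-2)=60, E_bb(-1)=-90, E_bb(2)=900.
Saddle points occur where the two diagonal entries have opposite signs: (3, -3), (3, -1). Count: 2.

2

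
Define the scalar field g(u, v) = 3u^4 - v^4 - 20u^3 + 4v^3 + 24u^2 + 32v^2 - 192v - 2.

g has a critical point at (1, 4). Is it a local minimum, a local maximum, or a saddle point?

local maximum

The mixed partial ∂²g/∂u∂v is 0, so the Hessian at any point is diag(g_uu, g_vv) = diag(12(3u^2 - 10u + 4), 4(-3v^2 + 6v + 16)).
At (1, 4): H = diag(-36, -32).
Both eigenvalues are negative, so H is negative definite: a local maximum.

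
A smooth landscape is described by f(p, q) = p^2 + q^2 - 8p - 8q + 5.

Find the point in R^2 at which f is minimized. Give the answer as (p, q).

f(p,q) separates as A(p) + B(q) + 5, so its minimum is min A + min B + 5.
A'(p) = 2p - 8 vanishes at p ∈ {4}; B'(q) = 2q - 8 vanishes at q ∈ {4}.
Local minima of A (where A''>0): A(4)=-16. Local minima of B: B(4)=-16.
So the global minimum of f is A(4) + B(4) + 5 = -16 − 16 + 5 = -27, attained at (4, 4).

(4, 4)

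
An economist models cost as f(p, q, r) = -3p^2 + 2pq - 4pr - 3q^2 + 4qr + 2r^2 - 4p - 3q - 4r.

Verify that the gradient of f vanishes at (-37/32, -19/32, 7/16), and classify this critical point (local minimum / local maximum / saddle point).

∇f = (-6p + 2q - 4r - 4, 2p - 6q + 4r - 3, -4p + 4q + 4r - 4); substituting (-37/32, -19/32, 7/16) gives ∇f = (0, 0, 0), so (-37/32, -19/32, 7/16) is indeed a critical point.
The Hessian is constant: H = [[-6, 2, -4], [2, -6, 4], [-4, 4, 4]].
Leading principal minors: Δ₁ = -6, Δ₂ = 32, Δ₃ = 256.
The minors fit neither the all-positive nor the alternating-sign pattern, so H is indefinite: a saddle point.

saddle point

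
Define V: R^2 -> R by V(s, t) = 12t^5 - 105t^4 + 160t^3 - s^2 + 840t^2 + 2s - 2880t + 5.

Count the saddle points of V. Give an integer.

2

V separates as a function of s plus a function of t, so ∇V=0 decouples.
∂V/∂s = -2(s - 1) = 0 at s ∈ {1}; ∂V/∂t = 60(t - 4)(t - 3)(t - 2)(t + 2) = 0 at t ∈ {-2, 2, 3, 4}.
The Hessian is diagonal: diag(V_ss, V_tt). Second derivatives: V_ss(1)=-2; V_tt(-2)=-7200, V_tt(2)=480, V_tt(3)=-300, V_tt(4)=720.
Saddle points occur where the two diagonal entries have opposite signs: (1, 2), (1, 4). Count: 2.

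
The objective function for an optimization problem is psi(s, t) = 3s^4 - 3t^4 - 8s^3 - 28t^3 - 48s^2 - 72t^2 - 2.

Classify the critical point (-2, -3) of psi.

The mixed partial ∂²psi/∂s∂t is 0, so the Hessian at any point is diag(psi_ss, psi_tt) = diag(12(3s^2 - 4s - 8), -12(3t^2 + 14t + 12)).
At (-2, -3): H = diag(144, 36).
Both eigenvalues are positive, so H is positive definite: a local minimum.

local minimum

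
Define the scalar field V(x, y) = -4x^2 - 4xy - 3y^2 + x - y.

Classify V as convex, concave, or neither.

concave

V is quadratic, so its Hessian is the constant matrix H = [[-8, -4], [-4, -6]].
det(H) = 32, tr(H) = -14.
det(H) > 0 and tr(H) < 0, so H is negative definite everywhere: concave.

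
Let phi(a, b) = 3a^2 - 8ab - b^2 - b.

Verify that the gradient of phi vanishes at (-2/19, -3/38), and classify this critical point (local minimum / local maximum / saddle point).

saddle point

∇phi = (6a - 8b, -8a - 2b - 1); substituting (-2/19, -3/38) gives ∇phi = (0, 0), so (-2/19, -3/38) is indeed a critical point.
The Hessian of phi is constant: H = [[6, -8], [-8, -2]].
det(H) = 6·(-2) − (-8)² = -76.
Since det(H) < 0, H is indefinite and the critical point is a saddle point.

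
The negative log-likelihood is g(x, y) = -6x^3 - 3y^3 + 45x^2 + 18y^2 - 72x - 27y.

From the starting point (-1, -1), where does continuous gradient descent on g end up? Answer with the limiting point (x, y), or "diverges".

g is separable, so gradient descent decouples: x follows -∂g/∂x, y follows -∂g/∂y.
∂g/∂x = -18(x - 4)(x - 1); at x=-1 this is -180, so x increases.
∂g/∂y = -9(y - 3)(y - 1); at y=-1 this is -72, so y increases.
x converges to its nearest critical value 1 (a local min of the x-part); y converges to 1. The iterate converges to (1, 1).

(1, 1)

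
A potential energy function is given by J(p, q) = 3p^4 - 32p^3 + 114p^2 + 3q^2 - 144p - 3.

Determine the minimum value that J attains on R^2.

-62

J(p,q) separates as A(p) + B(q) − 3, so its minimum is min A + min B − 3.
A'(p) = 12(p - 4)(p - 3)(p - 1) vanishes at p ∈ {1, 3, 4}; B'(q) = 6q vanishes at q ∈ {0}.
Local minima of A (where A''>0): A(1)=-59, A(4)=-32. Local minima of B: B(0)=0.
So the global minimum of J is A(1) + B(0) − 3 = -59 + 0 − 3 = -62, attained at (1, 0).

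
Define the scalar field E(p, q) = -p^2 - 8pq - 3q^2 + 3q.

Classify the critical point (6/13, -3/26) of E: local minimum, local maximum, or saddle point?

saddle point

The Hessian of E is constant: H = [[-2, -8], [-8, -6]].
det(H) = (-2)·(-6) − (-8)² = -52.
Since det(H) < 0, H is indefinite and the critical point is a saddle point.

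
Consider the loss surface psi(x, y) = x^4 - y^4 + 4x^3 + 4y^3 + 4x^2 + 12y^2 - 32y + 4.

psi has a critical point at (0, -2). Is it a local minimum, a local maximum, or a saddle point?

saddle point

The mixed partial ∂²psi/∂x∂y is 0, so the Hessian at any point is diag(psi_xx, psi_yy) = diag(4(3x^2 + 6x + 2), 12(-y^2 + 2y + 2)).
At (0, -2): H = diag(8, -72).
The eigenvalues have opposite signs, so H is indefinite: a saddle point.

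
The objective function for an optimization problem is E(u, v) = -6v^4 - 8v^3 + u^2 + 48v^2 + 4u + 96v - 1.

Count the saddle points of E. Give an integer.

2

E separates as a function of u plus a function of v, so ∇E=0 decouples.
∂E/∂u = 2(u + 2) = 0 at u ∈ {-2}; ∂E/∂v = -24(v - 2)(v + 1)(v + 2) = 0 at v ∈ {-2, -1, 2}.
The Hessian is diagonal: diag(E_uu, E_vv). Second derivatives: E_uu(-2)=2; E_vv(-2)=-96, E_vv(-1)=72, E_vv(2)=-288.
Saddle points occur where the two diagonal entries have opposite signs: (-2, -2), (-2, 2). Count: 2.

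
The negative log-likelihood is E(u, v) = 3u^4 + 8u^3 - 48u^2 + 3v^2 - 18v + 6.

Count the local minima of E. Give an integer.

2

E separates as a function of u plus a function of v, so ∇E=0 decouples.
∂E/∂u = 12u(u - 2)(u + 4) = 0 at u ∈ {-4, 0, 2}; ∂E/∂v = 6(v - 3) = 0 at v ∈ {3}.
The Hessian is diagonal: diag(E_uu, E_vv). Second derivatives: E_uu(-4)=288, E_uu(0)=-96, E_uu(2)=144; E_vv(3)=6.
Local minima occur where both diagonal entries positive: (-4, 3), (2, 3). Count: 2.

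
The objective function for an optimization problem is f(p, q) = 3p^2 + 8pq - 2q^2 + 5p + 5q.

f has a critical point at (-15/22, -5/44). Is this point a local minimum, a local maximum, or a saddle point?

The Hessian of f is constant: H = [[6, 8], [8, -4]].
det(H) = 6·(-4) − 8² = -88.
Since det(H) < 0, H is indefinite and the critical point is a saddle point.

saddle point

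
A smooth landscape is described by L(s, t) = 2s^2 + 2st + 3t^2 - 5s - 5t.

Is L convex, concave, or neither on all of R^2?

L is quadratic, so its Hessian is the constant matrix H = [[4, 2], [2, 6]].
det(H) = 20, tr(H) = 10.
det(H) > 0 and tr(H) > 0, so H is positive definite everywhere: convex.

convex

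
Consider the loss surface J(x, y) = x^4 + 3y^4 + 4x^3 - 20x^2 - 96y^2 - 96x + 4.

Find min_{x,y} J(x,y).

J(x,y) separates as P(x) + Q(y) + 4, so its minimum is min P + min Q + 4.
P'(x) = 4(x - 3)(x + 2)(x + 4) vanishes at x ∈ {-4, -2, 3}; Q'(y) = 12y(y - 4)(y + 4) vanishes at y ∈ {-4, 0, 4}.
Local minima of P (where P''>0): P(-4)=64, P(3)=-279. Local minima of Q: Q(-4)=-768, Q(4)=-768.
So the global minimum of J is P(3) + Q(-4) + 4 = -279 − 768 + 4 = -1043, attained at (3, -4).

-1043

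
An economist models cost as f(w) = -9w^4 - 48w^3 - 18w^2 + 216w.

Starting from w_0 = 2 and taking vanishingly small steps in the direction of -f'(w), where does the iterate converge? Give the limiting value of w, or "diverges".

diverges

f'(w) = -36(w - 1)(w + 2)(w + 3), so f'(2) = -720.
Gradient descent moves in the -f' direction, i.e. w is increasing.
There is no critical point above w=2, and f' keeps the same sign, so the iterate runs off to +∞.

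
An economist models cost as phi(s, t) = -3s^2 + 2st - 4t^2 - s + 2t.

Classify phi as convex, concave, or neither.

concave

phi is quadratic, so its Hessian is the constant matrix H = [[-6, 2], [2, -8]].
det(H) = 44, tr(H) = -14.
det(H) > 0 and tr(H) < 0, so H is negative definite everywhere: concave.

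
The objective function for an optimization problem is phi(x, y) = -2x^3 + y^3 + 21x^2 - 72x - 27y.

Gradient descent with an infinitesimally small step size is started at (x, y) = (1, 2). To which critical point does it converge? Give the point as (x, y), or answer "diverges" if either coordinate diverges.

phi is separable, so gradient descent decouples: x follows -∂phi/∂x, y follows -∂phi/∂y.
∂phi/∂x = -6(x - 4)(x - 3); at x=1 this is -36, so x increases.
∂phi/∂y = 3(y - 3)(y + 3); at y=2 this is -15, so y increases.
x converges to its nearest critical value 3 (a local min of the x-part); y converges to 3. The iterate converges to (3, 3).

(3, 3)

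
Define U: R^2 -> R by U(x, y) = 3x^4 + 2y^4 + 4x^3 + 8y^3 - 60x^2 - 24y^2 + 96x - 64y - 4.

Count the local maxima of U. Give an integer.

1

U separates as a function of x plus a function of y, so ∇U=0 decouples.
∂U/∂x = 12(x - 2)(x - 1)(x + 4) = 0 at x ∈ {-4, 1, 2}; ∂U/∂y = 8(y - 2)(y + 1)(y + 4) = 0 at y ∈ {-4, -1, 2}.
The Hessian is diagonal: diag(U_xx, U_yy). Second derivatives: U_xx(-4)=360, U_xx(1)=-60, U_xx(2)=72; U_yy(-4)=144, U_yy(-1)=-72, U_yy(2)=144.
Local maxima occur where both diagonal entries negative: (1, -1). Count: 1.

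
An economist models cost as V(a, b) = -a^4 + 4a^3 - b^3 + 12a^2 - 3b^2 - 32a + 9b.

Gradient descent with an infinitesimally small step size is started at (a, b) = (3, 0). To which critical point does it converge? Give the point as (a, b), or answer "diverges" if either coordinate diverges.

V is separable, so gradient descent decouples: a follows -∂V/∂a, b follows -∂V/∂b.
∂V/∂a = -4(a - 4)(a - 1)(a + 2); at a=3 this is 40, so a decreases.
∂V/∂b = -3(b - 1)(b + 3); at b=0 this is 9, so b decreases.
a converges to its nearest critical value 1 (a local min of the a-part); b converges to -3. The iterate converges to (1, -3).

(1, -3)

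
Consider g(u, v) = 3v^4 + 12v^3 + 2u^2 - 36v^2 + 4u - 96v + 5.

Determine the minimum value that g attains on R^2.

-189

g(u,v) separates as P(u) + Q(v) + 5, so its minimum is min P + min Q + 5.
P'(u) = 4u + 4 vanishes at u ∈ {-1}; Q'(v) = 12(v - 2)(v + 1)(v + 4) vanishes at v ∈ {-4, -1, 2}.
Local minima of P (where P''>0): P(-1)=-2. Local minima of Q: Q(-4)=-192, Q(2)=-192.
So the global minimum of g is P(-1) + Q(-4) + 5 = -2 − 192 + 5 = -189, attained at (-1, -4).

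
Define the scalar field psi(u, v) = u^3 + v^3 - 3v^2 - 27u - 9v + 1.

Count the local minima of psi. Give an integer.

psi separates as a function of u plus a function of v, so ∇psi=0 decouples.
∂psi/∂u = 3(u - 3)(u + 3) = 0 at u ∈ {-3, 3}; ∂psi/∂v = 3(v - 3)(v + 1) = 0 at v ∈ {-1, 3}.
The Hessian is diagonal: diag(psi_uu, psi_vv). Second derivatives: psi_uu(-3)=-18, psi_uu(3)=18; psi_vv(-1)=-12, psi_vv(3)=12.
Local minima occur where both diagonal entries positive: (3, 3). Count: 1.

1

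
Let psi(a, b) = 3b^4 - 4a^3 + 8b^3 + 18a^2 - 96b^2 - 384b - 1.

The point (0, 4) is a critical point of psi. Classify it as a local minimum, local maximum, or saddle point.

local minimum

The mixed partial ∂²psi/∂a∂b is 0, so the Hessian at any point is diag(psi_aa, psi_bb) = diag(12(-2a + 3), 12(3b^2 + 4b - 16)).
At (0, 4): H = diag(36, 576).
Both eigenvalues are positive, so H is positive definite: a local minimum.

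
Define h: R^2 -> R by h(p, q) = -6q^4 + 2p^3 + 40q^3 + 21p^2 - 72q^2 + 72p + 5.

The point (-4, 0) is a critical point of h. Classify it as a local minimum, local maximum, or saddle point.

local maximum

The mixed partial ∂²h/∂p∂q is 0, so the Hessian at any point is diag(h_pp, h_qq) = diag(6(2p + 7), 24(-3q^2 + 10q - 6)).
At (-4, 0): H = diag(-6, -144).
Both eigenvalues are negative, so H is negative definite: a local maximum.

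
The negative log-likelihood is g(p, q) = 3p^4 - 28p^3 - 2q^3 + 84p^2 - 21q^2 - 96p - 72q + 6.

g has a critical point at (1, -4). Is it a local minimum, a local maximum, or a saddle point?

The mixed partial ∂²g/∂p∂q is 0, so the Hessian at any point is diag(g_pp, g_qq) = diag(12(3p^2 - 14p + 14), -6(2q + 7)).
At (1, -4): H = diag(36, 6).
Both eigenvalues are positive, so H is positive definite: a local minimum.

local minimum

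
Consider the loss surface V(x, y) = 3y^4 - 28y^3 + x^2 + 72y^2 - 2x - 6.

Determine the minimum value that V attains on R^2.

V(x,y) separates as P(x) + Q(y) − 6, so its minimum is min P + min Q − 6.
P'(x) = 2x - 2 vanishes at x ∈ {1}; Q'(y) = 12y(y - 4)(y - 3) vanishes at y ∈ {0, 3, 4}.
Local minima of P (where P''>0): P(1)=-1. Local minima of Q: Q(0)=0, Q(4)=128.
So the global minimum of V is P(1) + Q(0) − 6 = -1 + 0 − 6 = -7, attained at (1, 0).

-7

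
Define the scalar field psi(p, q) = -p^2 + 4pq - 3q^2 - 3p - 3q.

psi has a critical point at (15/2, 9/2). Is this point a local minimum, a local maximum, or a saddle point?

saddle point

The Hessian of psi is constant: H = [[-2, 4], [4, -6]].
det(H) = (-2)·(-6) − 4² = -4.
Since det(H) < 0, H is indefinite and the critical point is a saddle point.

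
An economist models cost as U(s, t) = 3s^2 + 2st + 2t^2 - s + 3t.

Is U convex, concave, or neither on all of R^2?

U is quadratic, so its Hessian is the constant matrix H = [[6, 2], [2, 4]].
det(H) = 20, tr(H) = 10.
det(H) > 0 and tr(H) > 0, so H is positive definite everywhere: convex.

convex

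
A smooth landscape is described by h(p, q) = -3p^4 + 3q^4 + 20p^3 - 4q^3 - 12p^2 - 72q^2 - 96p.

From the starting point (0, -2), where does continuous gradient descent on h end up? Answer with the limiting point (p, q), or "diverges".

h is separable, so gradient descent decouples: p follows -∂h/∂p, q follows -∂h/∂q.
∂h/∂p = -12(p - 4)(p - 2)(p + 1); at p=0 this is -96, so p increases.
∂h/∂q = 12q(q - 4)(q + 3); at q=-2 this is 144, so q decreases.
p converges to its nearest critical value 2 (a local min of the p-part); q converges to -3. The iterate converges to (2, -3).

(2, -3)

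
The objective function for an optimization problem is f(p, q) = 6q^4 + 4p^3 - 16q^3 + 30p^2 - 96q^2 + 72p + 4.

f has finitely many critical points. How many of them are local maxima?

1

f separates as a function of p plus a function of q, so ∇f=0 decouples.
∂f/∂p = 12(p + 2)(p + 3) = 0 at p ∈ {-3, -2}; ∂f/∂q = 24q(q - 4)(q + 2) = 0 at q ∈ {-2, 0, 4}.
The Hessian is diagonal: diag(f_pp, f_qq). Second derivatives: f_pp(-3)=-12, f_pp(-2)=12; f_qq(-2)=288, f_qq(0)=-192, f_qq(4)=576.
Local maxima occur where both diagonal entries negative: (-3, 0). Count: 1.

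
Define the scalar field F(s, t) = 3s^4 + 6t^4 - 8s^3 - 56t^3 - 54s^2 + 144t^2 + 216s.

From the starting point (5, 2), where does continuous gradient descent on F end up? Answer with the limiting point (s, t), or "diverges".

F is separable, so gradient descent decouples: s follows -∂F/∂s, t follows -∂F/∂t.
∂F/∂s = 12(s - 3)(s - 2)(s + 3); at s=5 this is 576, so s decreases.
∂F/∂t = 24t(t - 4)(t - 3); at t=2 this is 96, so t decreases.
s converges to its nearest critical value 3 (a local min of the s-part); t converges to 0. The iterate converges to (3, 0).

(3, 0)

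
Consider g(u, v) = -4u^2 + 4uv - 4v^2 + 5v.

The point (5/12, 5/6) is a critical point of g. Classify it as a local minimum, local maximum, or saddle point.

local maximum

The Hessian of g is constant: H = [[-8, 4], [4, -8]].
det(H) = (-8)·(-8) − 4² = 48.
det(H) > 0 and tr(H) = -16 < 0, so H is negative definite and the point is a local maximum.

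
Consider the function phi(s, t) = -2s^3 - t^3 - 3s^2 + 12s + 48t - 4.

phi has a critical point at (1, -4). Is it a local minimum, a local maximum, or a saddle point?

saddle point

The mixed partial ∂²phi/∂s∂t is 0, so the Hessian at any point is diag(phi_ss, phi_tt) = diag(-6(2s + 1), -6t).
At (1, -4): H = diag(-18, 24).
The eigenvalues have opposite signs, so H is indefinite: a saddle point.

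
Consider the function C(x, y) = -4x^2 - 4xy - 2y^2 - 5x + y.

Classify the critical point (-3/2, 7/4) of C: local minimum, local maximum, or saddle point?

The Hessian of C is constant: H = [[-8, -4], [-4, -4]].
det(H) = (-8)·(-4) − (-4)² = 16.
det(H) > 0 and tr(H) = -12 < 0, so H is negative definite and the point is a local maximum.

local maximum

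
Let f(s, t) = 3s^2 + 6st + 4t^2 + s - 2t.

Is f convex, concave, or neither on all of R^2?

f is quadratic, so its Hessian is the constant matrix H = [[6, 6], [6, 8]].
det(H) = 12, tr(H) = 14.
det(H) > 0 and tr(H) > 0, so H is positive definite everywhere: convex.

convex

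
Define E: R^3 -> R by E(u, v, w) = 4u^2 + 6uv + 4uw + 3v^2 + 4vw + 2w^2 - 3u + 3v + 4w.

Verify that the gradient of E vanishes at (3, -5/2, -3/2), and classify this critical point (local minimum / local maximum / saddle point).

local minimum

∇E = (8u + 6v + 4w - 3, 6u + 6v + 4w + 3, 4u + 4v + 4w + 4); substituting (3, -5/2, -3/2) gives ∇E = (0, 0, 0), so (3, -5/2, -3/2) is indeed a critical point.
The Hessian is constant: H = [[8, 6, 4], [6, 6, 4], [4, 4, 4]].
Leading principal minors: Δ₁ = 8, Δ₂ = 12, Δ₃ = 16.
All leading minors are positive, so H is positive definite: a local minimum.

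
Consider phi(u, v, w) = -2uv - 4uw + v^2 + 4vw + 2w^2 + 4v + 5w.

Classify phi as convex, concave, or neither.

phi is quadratic, so its Hessian is the constant matrix H = [[0, -2, -4], [-2, 2, 4], [-4, 4, 4]].
Leading principal minors: 0, -4, 16.
Neither pattern holds ⇒ H is indefinite ⇒ neither convex nor concave.

neither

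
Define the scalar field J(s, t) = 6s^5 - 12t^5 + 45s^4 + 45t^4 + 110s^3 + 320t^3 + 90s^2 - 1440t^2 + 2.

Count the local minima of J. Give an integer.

J separates as a function of s plus a function of t, so ∇J=0 decouples.
∂J/∂s = 30s(s + 1)(s + 2)(s + 3) = 0 at s ∈ {-3, -2, -1, 0}; ∂J/∂t = -60t(t - 4)(t - 3)(t + 4) = 0 at t ∈ {-4, 0, 3, 4}.
The Hessian is diagonal: diag(J_ss, J_tt). Second derivatives: J_ss(-3)=-180, J_ss(-2)=60, J_ss(-1)=-60, J_ss(0)=180; J_tt(-4)=13440, J_tt(0)=-2880, J_tt(3)=1260, J_tt(4)=-1920.
Local minima occur where both diagonal entries positive: (-2, -4), (-2, 3), (0, -4), (0, 3). Count: 4.

4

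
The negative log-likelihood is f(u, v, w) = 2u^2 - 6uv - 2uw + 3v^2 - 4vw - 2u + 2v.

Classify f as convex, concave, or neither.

neither

f is quadratic, so its Hessian is the constant matrix H = [[4, -6, -2], [-6, 6, -4], [-2, -4, 0]].
Leading principal minors: 4, -12, -184.
Neither pattern holds ⇒ H is indefinite ⇒ neither convex nor concave.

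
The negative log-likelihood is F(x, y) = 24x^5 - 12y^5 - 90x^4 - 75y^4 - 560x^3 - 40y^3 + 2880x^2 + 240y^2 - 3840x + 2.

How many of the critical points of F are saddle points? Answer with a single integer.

F separates as a function of x plus a function of y, so ∇F=0 decouples.
∂F/∂x = 120(x - 4)(x - 2)(x - 1)(x + 4) = 0 at x ∈ {-4, 1, 2, 4}; ∂F/∂y = -60y(y - 1)(y + 2)(y + 4) = 0 at y ∈ {-4, -2, 0, 1}.
The Hessian is diagonal: diag(F_xx, F_yy). Second derivatives: F_xx(-4)=-28800, F_xx(1)=1800, F_xx(2)=-1440, F_xx(4)=5760; F_yy(-4)=2400, F_yy(-2)=-720, F_yy(0)=480, F_yy(1)=-900.
Saddle points occur where the two diagonal entries have opposite signs: (-4, -4), (-4, 0), (1, -2), (1, 1), (2, -4), (2, 0), (4, -2), (4, 1). Count: 8.

8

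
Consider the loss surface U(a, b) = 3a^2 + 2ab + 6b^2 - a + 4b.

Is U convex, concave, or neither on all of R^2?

convex

U is quadratic, so its Hessian is the constant matrix H = [[6, 2], [2, 12]].
det(H) = 68, tr(H) = 18.
det(H) > 0 and tr(H) > 0, so H is positive definite everywhere: convex.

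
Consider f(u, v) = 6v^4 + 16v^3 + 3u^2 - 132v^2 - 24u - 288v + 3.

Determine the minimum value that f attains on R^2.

-1179

f(u,v) separates as P(u) + Q(v) + 3, so its minimum is min P + min Q + 3.
P'(u) = 6u - 24 vanishes at u ∈ {4}; Q'(v) = 24(v - 3)(v + 1)(v + 4) vanishes at v ∈ {-4, -1, 3}.
Local minima of P (where P''>0): P(4)=-48. Local minima of Q: Q(-4)=-448, Q(3)=-1134.
So the global minimum of f is P(4) + Q(3) + 3 = -48 − 1134 + 3 = -1179, attained at (4, 3).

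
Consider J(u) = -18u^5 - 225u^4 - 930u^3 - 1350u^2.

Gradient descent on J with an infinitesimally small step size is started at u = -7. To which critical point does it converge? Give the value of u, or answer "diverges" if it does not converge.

-5

J'(u) = -90u(u + 2)(u + 3)(u + 5), so J'(-7) = -25200.
Gradient descent moves in the -J' direction, i.e. u is increasing.
The nearest critical point in that direction is u = -5, where J'' = 2700 > 0 (a local minimum). The iterate converges there.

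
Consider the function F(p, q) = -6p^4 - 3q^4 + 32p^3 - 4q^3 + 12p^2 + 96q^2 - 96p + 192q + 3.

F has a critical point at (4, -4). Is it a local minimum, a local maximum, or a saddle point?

local maximum

The mixed partial ∂²F/∂p∂q is 0, so the Hessian at any point is diag(F_pp, F_qq) = diag(24(-3p^2 + 8p + 1), 12(-3q^2 - 2q + 16)).
At (4, -4): H = diag(-360, -288).
Both eigenvalues are negative, so H is negative definite: a local maximum.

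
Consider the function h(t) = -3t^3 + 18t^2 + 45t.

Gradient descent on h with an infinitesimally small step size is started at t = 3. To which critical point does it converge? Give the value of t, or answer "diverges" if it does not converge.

-1

h'(t) = -9(t - 5)(t + 1), so h'(3) = 72.
Gradient descent moves in the -h' direction, i.e. t is decreasing.
The nearest critical point in that direction is t = -1, where h'' = 54 > 0 (a local minimum). The iterate converges there.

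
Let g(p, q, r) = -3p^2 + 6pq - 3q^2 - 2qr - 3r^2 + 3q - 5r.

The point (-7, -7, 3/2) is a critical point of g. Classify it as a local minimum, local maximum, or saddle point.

The Hessian is constant: H = [[-6, 6, 0], [6, -6, -2], [0, -2, -6]].
Leading principal minors: Δ₁ = -6, Δ₂ = 0, Δ₃ = 24.
The minors fit neither the all-positive nor the alternating-sign pattern, so H is indefinite: a saddle point.

saddle point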